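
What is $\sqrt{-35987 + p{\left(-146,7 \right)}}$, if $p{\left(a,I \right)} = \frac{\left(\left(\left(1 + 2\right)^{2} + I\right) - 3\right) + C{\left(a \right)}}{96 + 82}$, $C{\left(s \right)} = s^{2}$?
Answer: $\frac{21 i \sqrt{2576906}}{178} \approx 189.39 i$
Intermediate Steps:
$p{\left(a,I \right)} = \frac{3}{89} + \frac{I}{178} + \frac{a^{2}}{178}$ ($p{\left(a,I \right)} = \frac{\left(\left(\left(1 + 2\right)^{2} + I\right) - 3\right) + a^{2}}{96 + 82} = \frac{\left(\left(3^{2} + I\right) - 3\right) + a^{2}}{178} = \left(\left(\left(9 + I\right) - 3\right) + a^{2}\right) \frac{1}{178} = \left(\left(6 + I\right) + a^{2}\right) \frac{1}{178} = \left(6 + I + a^{2}\right) \frac{1}{178} = \frac{3}{89} + \frac{I}{178} + \frac{a^{2}}{178}$)
$\sqrt{-35987 + p{\left(-146,7 \right)}} = \sqrt{-35987 + \left(\frac{3}{89} + \frac{1}{178} \cdot 7 + \frac{\left(-146\right)^{2}}{178}\right)} = \sqrt{-35987 + \left(\frac{3}{89} + \frac{7}{178} + \frac{1}{178} \cdot 21316\right)} = \sqrt{-35987 + \left(\frac{3}{89} + \frac{7}{178} + \frac{10658}{89}\right)} = \sqrt{-35987 + \frac{21329}{178}} = \sqrt{- \frac{6384357}{178}} = \frac{21 i \sqrt{2576906}}{178}$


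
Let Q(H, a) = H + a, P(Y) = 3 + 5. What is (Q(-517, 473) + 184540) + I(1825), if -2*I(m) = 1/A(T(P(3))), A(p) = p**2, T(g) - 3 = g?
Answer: 44648031/242 ≈ 1.8450e+5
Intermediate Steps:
P(Y) = 8
T(g) = 3 + g
I(m) = -1/242 (I(m) = -1/(2*(3 + 8)**2) = -1/(2*(11**2)) = -1/2/121 = -1/2*1/121 = -1/242)
(Q(-517, 473) + 184540) + I(1825) = ((-517 + 473) + 184540) - 1/242 = (-44 + 184540) - 1/242 = 184496 - 1/242 = 44648031/242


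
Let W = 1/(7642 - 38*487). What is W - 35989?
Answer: -390984497/10864 ≈ -35989.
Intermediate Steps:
W = -1/10864 (W = 1/(7642 - 18506) = 1/(-10864) = -1/10864 ≈ -9.2047e-5)
W - 35989 = -1/10864 - 35989 = -390984497/10864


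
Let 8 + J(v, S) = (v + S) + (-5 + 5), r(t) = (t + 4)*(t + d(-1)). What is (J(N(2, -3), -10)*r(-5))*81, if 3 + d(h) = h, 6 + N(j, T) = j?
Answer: -16038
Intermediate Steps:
N(j, T) = -6 + j
d(h) = -3 + h
r(t) = (-4 + t)*(4 + t) (r(t) = (t + 4)*(t + (-3 - 1)) = (4 + t)*(t - 4) = (4 + t)*(-4 + t) = (-4 + t)*(4 + t))
J(v, S) = -8 + S + v (J(v, S) = -8 + ((v + S) + (-5 + 5)) = -8 + ((S + v) + 0) = -8 + (S + v) = -8 + S + v)
(J(N(2, -3), -10)*r(-5))*81 = ((-8 - 10 + (-6 + 2))*(-16 + (-5)²))*81 = ((-8 - 10 - 4)*(-16 + 25))*81 = -22*9*81 = -198*81 = -16038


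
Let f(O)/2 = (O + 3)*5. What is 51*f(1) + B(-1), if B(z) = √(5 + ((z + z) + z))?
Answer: 2040 + √2 ≈ 2041.4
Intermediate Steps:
B(z) = √(5 + 3*z) (B(z) = √(5 + (2*z + z)) = √(5 + 3*z))
f(O) = 30 + 10*O (f(O) = 2*((O + 3)*5) = 2*((3 + O)*5) = 2*(15 + 5*O) = 30 + 10*O)
51*f(1) + B(-1) = 51*(30 + 10*1) + √(5 + 3*(-1)) = 51*(30 + 10) + √(5 - 3) = 51*40 + √2 = 2040 + √2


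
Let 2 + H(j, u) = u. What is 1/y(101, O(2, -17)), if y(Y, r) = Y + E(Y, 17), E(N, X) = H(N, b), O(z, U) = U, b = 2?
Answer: 1/101 ≈ 0.0099010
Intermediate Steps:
H(j, u) = -2 + u
E(N, X) = 0 (E(N, X) = -2 + 2 = 0)
y(Y, r) = Y (y(Y, r) = Y + 0 = Y)
1/y(101, O(2, -17)) = 1/101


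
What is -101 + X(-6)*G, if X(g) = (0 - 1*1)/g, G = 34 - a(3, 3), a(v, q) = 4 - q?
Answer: -191/2 ≈ -95.500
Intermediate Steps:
G = 33 (G = 34 - (4 - 1*3) = 34 - (4 - 3) = 34 - 1*1 = 34 - 1 = 33)
X(g) = -1/g (X(g) = (0 - 1)/g = -1/g)
-101 + X(-6)*G = -101 - 1/(-6)*33 = -101 - 1*(-1/6)*33 = -101 + (1/6)*33 = -101 + 11/2 = -191/2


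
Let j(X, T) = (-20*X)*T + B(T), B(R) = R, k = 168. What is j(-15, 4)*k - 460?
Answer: 201812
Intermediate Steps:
j(X, T) = T - 20*T*X (j(X, T) = (-20*X)*T + T = -20*T*X + T = T - 20*T*X)
j(-15, 4)*k - 460 = (4*(1 - 20*(-15)))*168 - 460 = (4*(1 + 300))*168 - 460 = (4*301)*168 - 460 = 1204*168 - 460 = 202272 - 460 = 201812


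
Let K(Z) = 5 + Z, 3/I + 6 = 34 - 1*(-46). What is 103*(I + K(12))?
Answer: 129883/74 ≈ 1755.2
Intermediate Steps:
I = 3/74 (I = 3/(-6 + (34 - 1*(-46))) = 3/(-6 + (34 + 46)) = 3/(-6 + 80) = 3/74 ≈ 0.040541)
103*(I + K(12)) = 103*(3/74 + (5 + 12)) = 103*(3/74 + 17) = 103*(1261/74) = 129883/74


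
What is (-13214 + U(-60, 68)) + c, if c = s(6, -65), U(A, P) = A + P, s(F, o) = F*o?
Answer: -13596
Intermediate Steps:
c = -390 (c = 6*(-65) = -390)
(-13214 + U(-60, 68)) + c = (-13214 + (-60 + 68)) - 390 = (-13214 + 8) - 390 = -13206 - 390 = -13596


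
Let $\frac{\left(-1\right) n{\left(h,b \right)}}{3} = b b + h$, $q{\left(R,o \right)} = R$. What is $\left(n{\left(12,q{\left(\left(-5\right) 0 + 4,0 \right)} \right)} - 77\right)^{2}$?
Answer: $25921$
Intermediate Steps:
$n{\left(h,b \right)} = - 3 h - 3 b^{2}$ ($n{\left(h,b \right)} = - 3 \left(b b + h\right) = - 3 \left(b^{2} + h\right) = - 3 \left(h + b^{2}\right) = - 3 h - 3 b^{2}$)
$\left(n{\left(12,q{\left(\left(-5\right) 0 + 4,0 \right)} \right)} - 77\right)^{2} = \left(\left(\left(-3\right) 12 - 3 \left(\left(-5\right) 0 + 4\right)^{2}\right) - 77\right)^{2} = \left(\left(-36 - 3 \left(0 + 4\right)^{2}\right) - 77\right)^{2} = \left(\left(-36 - 3 \cdot 4^{2}\right) - 77\right)^{2} = \left(\left(-36 - 48\right) - 77\right)^{2} = \left(-84 - 77\right)^{2} = \left(-161\right)^{2} = 25921$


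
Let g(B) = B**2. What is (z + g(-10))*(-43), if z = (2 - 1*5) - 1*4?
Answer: -3999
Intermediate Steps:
z = -7 (z = (2 - 5) - 4 = -3 - 4 = -7)
(z + g(-10))*(-43) = (-7 + (-10)**2)*(-43) = (-7 + 100)*(-43) = 93*(-43) = -3999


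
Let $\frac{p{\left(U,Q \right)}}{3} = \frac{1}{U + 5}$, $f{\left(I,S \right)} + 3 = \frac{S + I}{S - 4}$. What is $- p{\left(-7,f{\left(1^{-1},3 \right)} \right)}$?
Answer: $\frac{3}{2} \approx 1.5$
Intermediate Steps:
$f{\left(I,S \right)} = -3 + \frac{I + S}{-4 + S}$ ($f{\left(I,S \right)} = -3 + \frac{S + I}{S - 4} = -3 + \frac{I + S}{-4 + S}$)
$p{\left(U,Q \right)} = \frac{3}{5 + U}$ ($p{\left(U,Q \right)} = \frac{3}{U + 5} = \frac{3}{5 + U}$)
$- p{\left(-7,f{\left(1^{-1},3 \right)} \right)} = - \frac{3}{5 - 7} = - \frac{3}{-2} = - \frac{3 \left(-1\right)}{2} = \left(-1\right) \left(- \frac{3}{2}\right) = \frac{3}{2}$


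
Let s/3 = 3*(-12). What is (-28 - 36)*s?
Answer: 6912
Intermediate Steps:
s = -108 (s = 3*(3*(-12)) = 3*(-36) = -108)
(-28 - 36)*s = (-28 - 36)*(-108) = -64*(-108) = 6912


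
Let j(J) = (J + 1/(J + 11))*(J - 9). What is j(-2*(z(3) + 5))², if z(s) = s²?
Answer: 311487201/289 ≈ 1.0778e+6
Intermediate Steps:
j(J) = (-9 + J)*(J + 1/(11 + J)) (j(J) = (J + 1/(11 + J))*(-9 + J) = (-9 + J)*(J + 1/(11 + J)))
j(-2*(z(3) + 5))² = ((-9 + (-2*(3² + 5))³ - (-196)*(3² + 5) + 2*(-2*(3² + 5))²)/(11 - 2*(3² + 5)))² = ((-9 + (-2*(9 + 5))³ - (-196)*(9 + 5) + 2*(-2*(9 + 5))²)/(11 - 2*(9 + 5)))² = ((-9 + (-2*14)³ - (-196)*14 + 2*(-2*14)²)/(11 - 2*14))² = ((-9 + (-28)³ - 98*(-28) + 2*(-28)²)/(11 - 28))² = ((-9 - 21952 + 2744 + 2*784)/(-17))² = (-(-9 - 21952 + 2744 + 1568)/17)² = (-1/17*(-17649))² = (17649/17)² = 311487201/289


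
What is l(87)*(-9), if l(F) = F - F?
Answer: 0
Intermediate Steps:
l(F) = 0
l(87)*(-9) = 0*(-9) = 0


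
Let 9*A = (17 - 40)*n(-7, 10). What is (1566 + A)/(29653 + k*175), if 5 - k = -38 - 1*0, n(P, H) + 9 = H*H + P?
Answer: 2027/55767 ≈ 0.036348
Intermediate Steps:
n(P, H) = -9 + P + H² (n(P, H) = -9 + (H*H + P) = -9 + (H² + P) = -9 + (P + H²) = -9 + P + H²)
k = 43 (k = 5 - (-38 - 1*0) = 5 - (-38 + 0) = 5 - 1*(-38) = 5 + 38 = 43)
A = -644/3 (A = ((17 - 40)*(-9 - 7 + 10²))/9 = (-23*(-9 - 7 + 100))/9 = (-23*84)/9 = (⅑)*(-1932) = -644/3 ≈ -214.67)
(1566 + A)/(29653 + k*175) = (1566 - 644/3)/(29653 + 43*175) = 4054/(3*(29653 + 7525)) = (4054/3)/37178 = (4054/3)*(1/37178) = 2027/55767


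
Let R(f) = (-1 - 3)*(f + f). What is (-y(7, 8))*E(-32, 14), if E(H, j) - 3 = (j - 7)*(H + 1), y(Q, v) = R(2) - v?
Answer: -5136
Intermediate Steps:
R(f) = -8*f
y(Q, v) = -16 - v (y(Q, v) = -8*2 - v = -16 - v)
E(H, j) = 3 + (1 + H)*(-7 + j) (E(H, j) = 3 + (j - 7)*(H + 1) = 3 + (-7 + j)*(1 + H) = 3 + (1 + H)*(-7 + j))
(-y(7, 8))*E(-32, 14) = (-(-16 - 1*8))*(-4 + 14 - 7*(-32) - 32*14) = (-(-16 - 8))*(-4 + 14 + 224 - 448) = -1*(-24)*(-214) = 24*(-214) = -5136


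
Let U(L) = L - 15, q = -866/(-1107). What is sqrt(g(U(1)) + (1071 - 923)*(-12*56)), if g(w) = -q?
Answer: I*sqrt(13542134934)/369 ≈ 315.37*I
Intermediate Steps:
q = 866/1107 (q = -866*(-1/1107) = 866/1107 ≈ 0.78229)
U(L) = -15 + L
g(w) = -866/1107 (g(w) = -1*866/1107 = -866/1107)
sqrt(g(U(1)) + (1071 - 923)*(-12*56)) = sqrt(-866/1107 + (1071 - 923)*(-12*56)) = sqrt(-866/1107 + 148*(-672)) = sqrt(-866/1107 - 99456) = sqrt(-110098658/1107) = I*sqrt(13542134934)/369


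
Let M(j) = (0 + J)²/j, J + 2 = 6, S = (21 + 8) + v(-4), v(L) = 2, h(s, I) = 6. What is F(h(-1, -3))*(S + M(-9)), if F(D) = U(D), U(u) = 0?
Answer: 0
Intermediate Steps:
F(D) = 0
S = 31 (S = (21 + 8) + 2 = 29 + 2 = 31)
J = 4 (J = -2 + 6 = 4)
M(j) = 16/j (M(j) = (0 + 4)²/j = 4²/j = 16/j)
F(h(-1, -3))*(S + M(-9)) = 0*(31 + 16/(-9)) = 0*(31 + 16*(-⅑)) = 0*(31 - 16/9) = 0*(263/9) = 0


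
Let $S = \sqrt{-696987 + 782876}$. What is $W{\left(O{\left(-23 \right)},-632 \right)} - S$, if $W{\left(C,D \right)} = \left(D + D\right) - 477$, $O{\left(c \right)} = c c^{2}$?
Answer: $-1741 - \sqrt{85889} \approx -2034.1$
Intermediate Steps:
$O{\left(c \right)} = c^{3}$
$S = \sqrt{85889} \approx 293.07$
$W{\left(C,D \right)} = -477 + 2 D$ ($W{\left(C,D \right)} = 2 D - 477 = -477 + 2 D$)
$W{\left(O{\left(-23 \right)},-632 \right)} - S = \left(-477 + 2 \left(-632\right)\right) - \sqrt{85889} = \left(-477 - 1264\right) - \sqrt{85889} = -1741 - \sqrt{85889}$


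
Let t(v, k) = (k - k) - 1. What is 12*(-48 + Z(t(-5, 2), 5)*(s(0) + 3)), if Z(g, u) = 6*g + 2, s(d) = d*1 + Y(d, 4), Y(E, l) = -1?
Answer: -672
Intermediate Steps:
t(v, k) = -1 (t(v, k) = 0 - 1 = -1)
s(d) = -1 + d (s(d) = d*1 - 1 = d - 1 = -1 + d)
Z(g, u) = 2 + 6*g
12*(-48 + Z(t(-5, 2), 5)*(s(0) + 3)) = 12*(-48 + (2 + 6*(-1))*((-1 + 0) + 3)) = 12*(-48 + (2 - 6)*(-1 + 3)) = 12*(-48 - 4*2) = 12*(-48 - 8) = 12*(-56) = -672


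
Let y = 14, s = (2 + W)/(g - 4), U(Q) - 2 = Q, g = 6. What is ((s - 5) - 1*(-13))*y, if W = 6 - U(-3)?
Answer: 175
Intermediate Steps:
U(Q) = 2 + Q
W = 7 (W = 6 - (2 - 3) = 6 - 1*(-1) = 6 + 1 = 7)
s = 9/2 (s = (2 + 7)/(6 - 4) = 9/2 ≈ 4.5000)
((s - 5) - 1*(-13))*y = ((9/2 - 5) - 1*(-13))*14 = (-½ + 13)*14 = (25/2)*14 = 175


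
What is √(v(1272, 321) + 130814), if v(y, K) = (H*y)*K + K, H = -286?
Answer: I*√116646097 ≈ 10800.0*I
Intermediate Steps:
v(y, K) = K - 286*K*y (v(y, K) = (-286*y)*K + K = -286*K*y + K = K - 286*K*y)
√(v(1272, 321) + 130814) = √(321*(1 - 286*1272) + 130814) = √(321*(1 - 363792) + 130814) = √(321*(-363791) + 130814) = √(-116776911 + 130814) = √(-116646097) = I*√116646097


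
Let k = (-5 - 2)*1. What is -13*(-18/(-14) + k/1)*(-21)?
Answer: -1560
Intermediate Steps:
k = -7 (k = -7*1 = -7)
-13*(-18/(-14) + k/1)*(-21) = -13*(-18/(-14) - 7/1)*(-21) = -13*(-18*(-1/14) - 7*1)*(-21) = -13*(9/7 - 7)*(-21) = -13*(-40/7)*(-21) = (520/7)*(-21) = -1560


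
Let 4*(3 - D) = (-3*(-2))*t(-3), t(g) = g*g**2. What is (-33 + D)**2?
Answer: 441/4 ≈ 110.25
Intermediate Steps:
t(g) = g**3
D = 87/2 (D = 3 - (-3*(-2))*(-3)**3/4 = 3 - 3*(-27)/2 = 3 - 1/4*(-162) = 3 + 81/2 = 87/2 ≈ 43.500)
(-33 + D)**2 = (-33 + 87/2)**2 = (21/2)**2 = 441/4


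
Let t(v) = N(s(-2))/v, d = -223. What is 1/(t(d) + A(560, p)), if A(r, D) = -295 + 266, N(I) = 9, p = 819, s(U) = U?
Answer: -223/6476 ≈ -0.034435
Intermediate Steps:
A(r, D) = -29
t(v) = 9/v
1/(t(d) + A(560, p)) = 1/(9/(-223) - 29) = 1/(9*(-1/223) - 29) = 1/(-9/223 - 29) = 1/(-6476/223) = -223/6476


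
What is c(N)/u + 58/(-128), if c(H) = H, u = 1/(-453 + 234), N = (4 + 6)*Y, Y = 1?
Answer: -140189/64 ≈ -2190.5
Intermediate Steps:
N = 10 (N = (4 + 6)*1 = 10*1 = 10)
u = -1/219 (u = 1/(-219) = -1/219 ≈ -0.0045662)
c(N)/u + 58/(-128) = 10/(-1/219) + 58/(-128) = 10*(-219) + 58*(-1/128) = -2190 - 29/64 = -140189/64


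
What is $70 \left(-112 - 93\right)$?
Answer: $-14350$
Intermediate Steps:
$70 \left(-112 - 93\right) = 70 \left(-205\right) = -14350$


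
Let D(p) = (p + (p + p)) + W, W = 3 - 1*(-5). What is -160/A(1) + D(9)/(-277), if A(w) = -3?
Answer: 44215/831 ≈ 53.207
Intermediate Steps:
W = 8 (W = 3 + 5 = 8)
D(p) = 8 + 3*p (D(p) = (p + (p + p)) + 8 = (p + 2*p) + 8 = 3*p + 8 = 8 + 3*p)
-160/A(1) + D(9)/(-277) = -160/(-3) + (8 + 3*9)/(-277) = -160*(-1/3) + (8 + 27)*(-1/277) = 160/3 + 35*(-1/277) = 160/3 - 35/277 = 44215/831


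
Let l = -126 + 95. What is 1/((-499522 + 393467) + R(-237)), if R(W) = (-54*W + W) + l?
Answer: -1/93525 ≈ -1.0692e-5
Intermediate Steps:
l = -31
R(W) = -31 - 53*W (R(W) = (-54*W + W) - 31 = -53*W - 31 = -31 - 53*W)
1/((-499522 + 393467) + R(-237)) = 1/((-499522 + 393467) + (-31 - 53*(-237))) = 1/(-106055 + (-31 + 12561)) = 1/(-106055 + 12530) = 1/(-93525) = -1/93525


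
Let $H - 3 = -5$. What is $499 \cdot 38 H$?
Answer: $-37924$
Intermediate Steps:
$H = -2$ ($H = 3 - 5 = -2$)
$499 \cdot 38 H = 499 \cdot 38 \left(-2\right) = 499 \left(-76\right) = -37924$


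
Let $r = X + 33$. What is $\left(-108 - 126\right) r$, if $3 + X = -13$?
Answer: $-3978$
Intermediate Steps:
$X = -16$ ($X = -3 - 13 = -16$)
$r = 17$ ($r = -16 + 33 = 17$)
$\left(-108 - 126\right) r = \left(-108 - 126\right) 17 = \left(-234\right) 17 = -3978$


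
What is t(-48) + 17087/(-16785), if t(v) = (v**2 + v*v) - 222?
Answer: 73601923/16785 ≈ 4385.0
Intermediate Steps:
t(v) = -222 + 2*v**2 (t(v) = (v**2 + v**2) - 222 = 2*v**2 - 222 = -222 + 2*v**2)
t(-48) + 17087/(-16785) = (-222 + 2*(-48)**2) + 17087/(-16785) = (-222 + 2*2304) + 17087*(-1/16785) = (-222 + 4608) - 17087/16785 = 4386 - 17087/16785 = 73601923/16785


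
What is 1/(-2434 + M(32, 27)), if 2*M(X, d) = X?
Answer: -1/2418 ≈ -0.00041356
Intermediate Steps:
M(X, d) = X/2
1/(-2434 + M(32, 27)) = 1/(-2434 + (1/2)*32) = 1/(-2434 + 16) = 1/(-2418) = -1/2418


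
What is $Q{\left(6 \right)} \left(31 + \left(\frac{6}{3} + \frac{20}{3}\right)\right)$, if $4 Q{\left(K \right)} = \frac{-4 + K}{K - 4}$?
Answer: $\frac{119}{12} \approx 9.9167$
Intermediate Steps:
$Q{\left(K \right)} = \frac{1}{4}$ ($Q{\left(K \right)} = \frac{\left(-4 + K\right) \frac{1}{K - 4}}{4} = \frac{\left(-4 + K\right) \frac{1}{-4 + K}}{4} = \frac{1}{4} \cdot 1 = \frac{1}{4}$)
$Q{\left(6 \right)} \left(31 + \left(\frac{6}{3} + \frac{20}{3}\right)\right) = \frac{31 + \left(\frac{6}{3} + \frac{20}{3}\right)}{4} = \frac{31 + \left(6 \cdot \frac{1}{3} + 20 \cdot \frac{1}{3}\right)}{4} = \frac{31 + \left(2 + \frac{20}{3}\right)}{4} = \frac{31 + \frac{26}{3}}{4} = \frac{1}{4} \cdot \frac{119}{3} = \frac{119}{12}$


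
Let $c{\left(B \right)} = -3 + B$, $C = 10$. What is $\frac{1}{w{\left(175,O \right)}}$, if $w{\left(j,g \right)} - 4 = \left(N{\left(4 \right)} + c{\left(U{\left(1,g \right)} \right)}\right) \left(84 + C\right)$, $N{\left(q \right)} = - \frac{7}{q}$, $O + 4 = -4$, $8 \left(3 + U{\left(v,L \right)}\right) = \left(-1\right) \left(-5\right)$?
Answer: $- \frac{4}{2663} \approx -0.0015021$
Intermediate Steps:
$U{\left(v,L \right)} = - \frac{19}{8}$ ($U{\left(v,L \right)} = -3 + \frac{\left(-1\right) \left(-5\right)}{8} = -3 + \frac{1}{8} \cdot 5 = -3 + \frac{5}{8} = - \frac{19}{8}$)
$O = -8$ ($O = -4 - 4 = -8$)
$w{\left(j,g \right)} = - \frac{2663}{4}$ ($w{\left(j,g \right)} = 4 + \left(- \frac{7}{4} - \frac{43}{8}\right) \left(84 + 10\right) = 4 + \left(\left(-7\right) \frac{1}{4} - \frac{43}{8}\right) 94 = 4 + \left(- \frac{7}{4} - \frac{43}{8}\right) 94 = 4 - \frac{2679}{4} = - \frac{2663}{4}$)
$\frac{1}{w{\left(175,O \right)}} = \frac{1}{- \frac{2663}{4}} = - \frac{4}{2663}$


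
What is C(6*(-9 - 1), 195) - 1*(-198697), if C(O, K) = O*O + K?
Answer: 202492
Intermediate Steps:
C(O, K) = K + O**2 (C(O, K) = O**2 + K = K + O**2)
C(6*(-9 - 1), 195) - 1*(-198697) = (195 + (6*(-9 - 1))**2) - 1*(-198697) = (195 + (6*(-10))**2) + 198697 = (195 + (-60)**2) + 198697 = (195 + 3600) + 198697 = 3795 + 198697 = 202492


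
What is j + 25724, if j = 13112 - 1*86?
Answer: 38750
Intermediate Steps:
j = 13026 (j = 13112 - 86 = 13026)
j + 25724 = 13026 + 25724 = 38750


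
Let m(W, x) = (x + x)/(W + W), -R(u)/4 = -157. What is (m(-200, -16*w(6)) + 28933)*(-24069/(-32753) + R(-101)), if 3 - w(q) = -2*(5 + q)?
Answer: 595857095055/32753 ≈ 1.8192e+7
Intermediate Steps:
w(q) = 13 + 2*q (w(q) = 3 - (-2)*(5 + q) = 3 - (-10 - 2*q) = 3 + (10 + 2*q) = 13 + 2*q)
R(u) = 628 (R(u) = -4*(-157) = 628)
m(W, x) = x/W (m(W, x) = (2*x)/((2*W)) = (2*x)*(1/(2*W)) = x/W)
(m(-200, -16*w(6)) + 28933)*(-24069/(-32753) + R(-101)) = (-16*(13 + 2*6)/(-200) + 28933)*(-24069/(-32753) + 628) = (-16*(13 + 12)*(-1/200) + 28933)*(-24069*(-1/32753) + 628) = (-16*25*(-1/200) + 28933)*(24069/32753 + 628) = (-400*(-1/200) + 28933)*(20592953/32753) = (2 + 28933)*(20592953/32753) = 28935*(20592953/32753) = 595857095055/32753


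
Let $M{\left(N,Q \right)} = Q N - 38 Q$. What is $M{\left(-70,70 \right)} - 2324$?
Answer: $-9884$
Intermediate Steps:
$M{\left(N,Q \right)} = - 38 Q + N Q$ ($M{\left(N,Q \right)} = N Q - 38 Q = - 38 Q + N Q$)
$M{\left(-70,70 \right)} - 2324 = 70 \left(-38 - 70\right) - 2324 = 70 \left(-108\right) - 2324 = -7560 - 2324 = -9884$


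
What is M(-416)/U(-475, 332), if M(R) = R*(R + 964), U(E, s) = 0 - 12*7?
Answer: 56992/21 ≈ 2713.9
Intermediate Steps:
U(E, s) = -84 (U(E, s) = 0 - 84 = -84)
M(R) = R*(964 + R)
M(-416)/U(-475, 332) = -416*(964 - 416)/(-84) = -416*548*(-1/84) = -227968*(-1/84) = 56992/21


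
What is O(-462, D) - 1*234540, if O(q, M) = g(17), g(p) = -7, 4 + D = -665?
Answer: -234547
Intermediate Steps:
D = -669 (D = -4 - 665 = -669)
O(q, M) = -7
O(-462, D) - 1*234540 = -7 - 1*234540 = -7 - 234540 = -234547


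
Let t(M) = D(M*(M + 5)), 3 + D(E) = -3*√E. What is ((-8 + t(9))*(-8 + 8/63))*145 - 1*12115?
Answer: 27875/63 + 71920*√14/7 ≈ 38885.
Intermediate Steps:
D(E) = -3 - 3*√E
t(M) = -3 - 3*√(M*(5 + M)) (t(M) = -3 - 3*√(M*(M + 5)) = -3 - 3*√(M*(5 + M)))
((-8 + t(9))*(-8 + 8/63))*145 - 1*12115 = ((-8 + (-3 - 3*3*√(5 + 9)))*(-8 + 8/63))*145 - 1*12115 = ((-8 + (-3 - 3*3*√14))*(-8 + 8*(1/63)))*145 - 12115 = ((-8 + (-3 - 9*√14))*(-8 + 8/63))*145 - 12115 = ((-8 + (-3 - 9*√14))*(-496/63))*145 - 12115 = ((-11 - 9*√14)*(-496/63))*145 - 12115 = (5456/63 + 496*√14/7)*145 - 12115 = (791120/63 + 71920*√14/7) - 12115 = 27875/63 + 71920*√14/7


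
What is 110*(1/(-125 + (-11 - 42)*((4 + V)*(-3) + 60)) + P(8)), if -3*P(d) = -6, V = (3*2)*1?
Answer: 75438/343 ≈ 219.94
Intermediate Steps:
V = 6 (V = 6*1 = 6)
P(d) = 2 (P(d) = -⅓*(-6) = 2)
110*(1/(-125 + (-11 - 42)*((4 + V)*(-3) + 60)) + P(8)) = 110*(1/(-125 + (-11 - 42)*((4 + 6)*(-3) + 60)) + 2) = 110*(1/(-125 - 53*(10*(-3) + 60)) + 2) = 110*(1/(-125 - 53*(-30 + 60)) + 2) = 110*(1/(-125 - 53*30) + 2) = 110*(1/(-125 - 1590) + 2) = 110*(1/(-1715) + 2) = 110*(-1/1715 + 2) = 110*(3429/1715) = 75438/343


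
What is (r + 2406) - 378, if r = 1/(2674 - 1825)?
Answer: 1721773/849 ≈ 2028.0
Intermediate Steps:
r = 1/849 ≈ 0.0011779
(r + 2406) - 378 = (1/849 + 2406) - 378 = 2042695/849 - 378 = 1721773/849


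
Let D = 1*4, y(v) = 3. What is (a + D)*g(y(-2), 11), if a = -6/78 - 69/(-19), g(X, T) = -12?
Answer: -22392/247 ≈ -90.656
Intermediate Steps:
D = 4
a = 878/247 (a = -6*1/78 - 69*(-1/19) = -1/13 + 69/19 = 878/247 ≈ 3.5547)
(a + D)*g(y(-2), 11) = (878/247 + 4)*(-12) = (1866/247)*(-12) = -22392/247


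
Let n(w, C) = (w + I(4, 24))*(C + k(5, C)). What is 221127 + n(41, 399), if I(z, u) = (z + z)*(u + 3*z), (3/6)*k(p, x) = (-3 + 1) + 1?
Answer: 351740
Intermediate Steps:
k(p, x) = -2 (k(p, x) = 2*((-3 + 1) + 1) = 2*(-2 + 1) = 2*(-1) = -2)
I(z, u) = 2*z*(u + 3*z) (I(z, u) = (2*z)*(u + 3*z) = 2*z*(u + 3*z))
n(w, C) = (-2 + C)*(288 + w) (n(w, C) = (w + 2*4*(24 + 3*4))*(C - 2) = (w + 2*4*(24 + 12))*(-2 + C) = (w + 2*4*36)*(-2 + C) = (w + 288)*(-2 + C) = (288 + w)*(-2 + C) = (-2 + C)*(288 + w))
221127 + n(41, 399) = 221127 + (-576 - 2*41 + 288*399 + 399*41) = 221127 + (-576 - 82 + 114912 + 16359) = 221127 + 130613 = 351740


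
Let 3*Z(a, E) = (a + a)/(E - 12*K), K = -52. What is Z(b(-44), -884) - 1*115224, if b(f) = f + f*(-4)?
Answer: -7489582/65 ≈ -1.1522e+5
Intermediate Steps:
b(f) = -3*f (b(f) = f - 4*f = -3*f)
Z(a, E) = 2*a/(3*(624 + E)) (Z(a, E) = ((a + a)/(E - 12*(-52)))/3 = ((2*a)/(E + 624))/3 = ((2*a)/(624 + E))/3 = (2*a/(624 + E))/3 = 2*a/(3*(624 + E)))
Z(b(-44), -884) - 1*115224 = 2*(-3*(-44))/(3*(624 - 884)) - 1*115224 = (⅔)*132/(-260) - 115224 = (⅔)*132*(-1/260) - 115224 = -22/65 - 115224 = -7489582/65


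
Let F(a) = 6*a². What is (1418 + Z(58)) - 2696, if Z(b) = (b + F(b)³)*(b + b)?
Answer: 953849160387914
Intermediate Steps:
Z(b) = 2*b*(b + 216*b⁶) (Z(b) = (b + (6*b²)³)*(b + b) = (b + 216*b⁶)*(2*b) = 2*b*(b + 216*b⁶))
(1418 + Z(58)) - 2696 = (1418 + 58²*(2 + 432*58⁵)) - 2696 = (1418 + 3364*(2 + 432*656356768)) - 2696 = (1418 + 3364*(2 + 283546123776)) - 2696 = (1418 + 3364*283546123778) - 2696 = (1418 + 953849160389192) - 2696 = 953849160390610 - 2696 = 953849160387914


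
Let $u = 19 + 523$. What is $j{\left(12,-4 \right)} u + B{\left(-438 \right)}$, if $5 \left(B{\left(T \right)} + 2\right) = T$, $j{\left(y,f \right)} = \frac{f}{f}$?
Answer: $\frac{2262}{5} \approx 452.4$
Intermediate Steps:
$j{\left(y,f \right)} = 1$
$u = 542$
$B{\left(T \right)} = -2 + \frac{T}{5}$
$j{\left(12,-4 \right)} u + B{\left(-438 \right)} = 1 \cdot 542 + \left(-2 + \frac{1}{5} \left(-438\right)\right) = 542 - \frac{448}{5} = \frac{2262}{5}$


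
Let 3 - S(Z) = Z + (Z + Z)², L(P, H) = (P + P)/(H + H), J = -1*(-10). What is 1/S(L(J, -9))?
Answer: -81/67 ≈ -1.2090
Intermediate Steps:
J = 10
L(P, H) = P/H (L(P, H) = (2*P)/((2*H)) = (2*P)*(1/(2*H)) = P/H)
S(Z) = 3 - Z - 4*Z² (S(Z) = 3 - (Z + (Z + Z)²) = 3 - (Z + (2*Z)²) = 3 - (Z + 4*Z²) = 3 + (-Z - 4*Z²) = 3 - Z - 4*Z²)
1/S(L(J, -9)) = 1/(3 - 10/(-9) - 4*(10/(-9))²) = 1/(3 - 10*(-1)/9 - 4*(10*(-⅑))²) = 1/(3 - 1*(-10/9) - 4*(-10/9)²) = 1/(3 + 10/9 - 4*100/81) = 1/(3 + 10/9 - 400/81) = 1/(-67/81) = -81/67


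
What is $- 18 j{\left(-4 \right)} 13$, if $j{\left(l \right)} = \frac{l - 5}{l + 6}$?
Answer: $1053$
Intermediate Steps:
$j{\left(l \right)} = \frac{-5 + l}{6 + l}$
$- 18 j{\left(-4 \right)} 13 = - 18 \frac{-5 - 4}{6 - 4} \cdot 13 = - 18 \cdot \frac{1}{2} \left(-9\right) 13 = \left(-18\right) \left(- \frac{9}{2}\right) 13 = 81 \cdot 13 = 1053$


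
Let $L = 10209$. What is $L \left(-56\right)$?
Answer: $-571704$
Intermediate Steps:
$L \left(-56\right) = 10209 \left(-56\right) = -571704$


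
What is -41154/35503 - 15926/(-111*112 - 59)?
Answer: 51366164/443467973 ≈ 0.11583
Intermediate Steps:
-41154/35503 - 15926/(-111*112 - 59) = -41154*1/35503 - 15926/(-12432 - 59) = -41154/35503 - 15926/(-12491) = -41154/35503 - 15926*(-1/12491) = -41154/35503 + 15926/12491 = 51366164/443467973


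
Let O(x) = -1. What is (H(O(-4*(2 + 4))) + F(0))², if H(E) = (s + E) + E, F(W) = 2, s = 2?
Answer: 4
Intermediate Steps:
H(E) = 2 + 2*E (H(E) = (2 + E) + E = 2 + 2*E)
(H(O(-4*(2 + 4))) + F(0))² = ((2 + 2*(-1)) + 2)² = ((2 - 2) + 2)² = (0 + 2)² = 2² = 4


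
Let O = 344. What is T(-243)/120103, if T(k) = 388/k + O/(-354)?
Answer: -36824/1721916711 ≈ -2.1385e-5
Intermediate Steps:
T(k) = -172/177 + 388/k (T(k) = 388/k + 344/(-354) = 388/k + 344*(-1/354) = 388/k - 172/177 = -172/177 + 388/k)
T(-243)/120103 = (-172/177 + 388/(-243))/120103 = (-172/177 + 388*(-1/243))*(1/120103) = (-172/177 - 388/243)*(1/120103) = -36824/14337*1/120103 = -36824/1721916711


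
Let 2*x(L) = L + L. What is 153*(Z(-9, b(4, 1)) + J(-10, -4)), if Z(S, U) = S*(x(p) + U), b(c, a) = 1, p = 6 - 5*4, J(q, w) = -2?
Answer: 17595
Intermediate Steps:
p = -14 (p = 6 - 20 = -14)
x(L) = L (x(L) = (L + L)/2 = (2*L)/2 = L)
Z(S, U) = S*(-14 + U)
153*(Z(-9, b(4, 1)) + J(-10, -4)) = 153*(-9*(-14 + 1) - 2) = 153*(-9*(-13) - 2) = 153*(117 - 2) = 153*115 = 17595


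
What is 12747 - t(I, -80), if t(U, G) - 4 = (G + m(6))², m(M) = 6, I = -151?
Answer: 7267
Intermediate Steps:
t(U, G) = 4 + (6 + G)² (t(U, G) = 4 + (G + 6)² = 4 + (6 + G)²)
12747 - t(I, -80) = 12747 - (4 + (6 - 80)²) = 12747 - (4 + (-74)²) = 12747 - (4 + 5476) = 12747 - 1*5480 = 12747 - 5480 = 7267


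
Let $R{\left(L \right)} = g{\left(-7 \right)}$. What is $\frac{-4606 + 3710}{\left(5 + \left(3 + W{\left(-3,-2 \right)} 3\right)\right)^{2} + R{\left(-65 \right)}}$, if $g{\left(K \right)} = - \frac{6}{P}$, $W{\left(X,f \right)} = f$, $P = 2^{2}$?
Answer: $- \frac{1792}{5} \approx -358.4$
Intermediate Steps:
$P = 4$
$g{\left(K \right)} = - \frac{3}{2}$ ($g{\left(K \right)} = - \frac{6}{4} = \left(-6\right) \frac{1}{4} = - \frac{3}{2}$)
$R{\left(L \right)} = - \frac{3}{2}$
$\frac{-4606 + 3710}{\left(5 + \left(3 + W{\left(-3,-2 \right)} 3\right)\right)^{2} + R{\left(-65 \right)}} = \frac{-4606 + 3710}{\left(5 + \left(3 - 6\right)\right)^{2} - \frac{3}{2}} = - \frac{896}{\left(5 + \left(3 - 6\right)\right)^{2} - \frac{3}{2}} = - \frac{896}{\left(5 - 3\right)^{2} - \frac{3}{2}} = - \frac{896}{2^{2} - \frac{3}{2}} = - \frac{896}{4 - \frac{3}{2}} = - \frac{896}{\frac{5}{2}} = \left(-896\right) \frac{2}{5} = - \frac{1792}{5}$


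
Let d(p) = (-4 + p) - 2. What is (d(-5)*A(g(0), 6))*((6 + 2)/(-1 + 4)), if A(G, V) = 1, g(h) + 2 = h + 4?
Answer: -88/3 ≈ -29.333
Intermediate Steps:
g(h) = 2 + h (g(h) = -2 + (h + 4) = -2 + (4 + h) = 2 + h)
d(p) = -6 + p
(d(-5)*A(g(0), 6))*((6 + 2)/(-1 + 4)) = ((-6 - 5)*1)*((6 + 2)/(-1 + 4)) = (-11*1)*(8/3) = -88/3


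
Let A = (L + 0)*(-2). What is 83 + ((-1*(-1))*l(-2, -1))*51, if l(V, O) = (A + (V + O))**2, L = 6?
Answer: 11558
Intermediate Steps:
A = -12 (A = (6 + 0)*(-2) = 6*(-2) = -12)
l(V, O) = (-12 + O + V)**2 (l(V, O) = (-12 + (V + O))**2 = (-12 + (O + V))**2 = (-12 + O + V)**2)
83 + ((-1*(-1))*l(-2, -1))*51 = 83 + ((-1*(-1))*(-12 - 1 - 2)**2)*51 = 83 + (1*(-15)**2)*51 = 83 + (1*225)*51 = 83 + 225*51 = 83 + 11475 = 11558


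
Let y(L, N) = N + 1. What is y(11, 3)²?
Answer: 16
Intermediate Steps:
y(L, N) = 1 + N
y(11, 3)² = (1 + 3)² = 4² = 16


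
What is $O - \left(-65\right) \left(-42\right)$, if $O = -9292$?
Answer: $-12022$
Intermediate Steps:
$O - \left(-65\right) \left(-42\right) = -9292 - \left(-65\right) \left(-42\right) = -9292 - 2730 = -12022$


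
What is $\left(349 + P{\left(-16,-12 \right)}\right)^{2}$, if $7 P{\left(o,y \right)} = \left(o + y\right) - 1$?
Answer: $\frac{5827396}{49} \approx 1.1893 \cdot 10^{5}$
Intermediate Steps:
$P{\left(o,y \right)} = - \frac{1}{7} + \frac{o}{7} + \frac{y}{7}$ ($P{\left(o,y \right)} = \frac{\left(o + y\right) - 1}{7} = \frac{-1 + o + y}{7} = - \frac{1}{7} + \frac{o}{7} + \frac{y}{7}$)
$\left(349 + P{\left(-16,-12 \right)}\right)^{2} = \left(349 + \left(- \frac{1}{7} + \frac{1}{7} \left(-16\right) + \frac{1}{7} \left(-12\right)\right)\right)^{2} = \left(349 - \frac{29}{7}\right)^{2} = \left(\frac{2414}{7}\right)^{2} = \frac{5827396}{49}$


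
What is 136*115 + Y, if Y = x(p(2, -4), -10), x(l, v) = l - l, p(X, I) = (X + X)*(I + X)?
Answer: 15640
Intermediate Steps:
p(X, I) = 2*X*(I + X) (p(X, I) = (2*X)*(I + X) = 2*X*(I + X))
x(l, v) = 0
Y = 0
136*115 + Y = 136*115 + 0 = 15640 + 0 = 15640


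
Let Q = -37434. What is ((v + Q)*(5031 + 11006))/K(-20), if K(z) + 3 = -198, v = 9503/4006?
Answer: 2404765806737/805206 ≈ 2.9865e+6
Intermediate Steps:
v = 9503/4006 (v = 9503*(1/4006) = 9503/4006 ≈ 2.3722)
K(z) = -201 (K(z) = -3 - 198 = -201)
((v + Q)*(5031 + 11006))/K(-20) = ((9503/4006 - 37434)*(5031 + 11006))/(-201) = -149951101/4006*16037*(-1/201) = -2404765806737/4006*(-1/201) = 2404765806737/805206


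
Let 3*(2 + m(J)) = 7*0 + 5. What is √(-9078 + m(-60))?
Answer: I*√81705/3 ≈ 95.28*I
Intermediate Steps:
m(J) = -⅓ (m(J) = -2 + (7*0 + 5)/3 = -2 + (0 + 5)/3 = -2 + (⅓)*5 = -2 + 5/3 = -⅓)
√(-9078 + m(-60)) = √(-9078 - ⅓) = √(-27235/3) = I*√81705/3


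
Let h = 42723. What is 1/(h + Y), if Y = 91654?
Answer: 1/134377 ≈ 7.4417e-6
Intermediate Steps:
1/(h + Y) = 1/(42723 + 91654) = 1/134377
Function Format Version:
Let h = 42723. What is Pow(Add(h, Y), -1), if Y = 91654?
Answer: Rational(1, 134377) ≈ 7.4417e-6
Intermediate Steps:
Pow(Add(h, Y), -1) = Pow(Add(42723, 91654), -1) = Pow(134377, -1) = Rational(1, 134377)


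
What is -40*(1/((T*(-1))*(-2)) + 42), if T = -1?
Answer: -1660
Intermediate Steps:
-40*(1/((T*(-1))*(-2)) + 42) = -40*(1/(-1*(-1)*(-2)) + 42) = -40*(1/(1*(-2)) + 42) = -40*(1/(-2) + 42) = -40*(-1/2 + 42) = -40*83/2 = -1660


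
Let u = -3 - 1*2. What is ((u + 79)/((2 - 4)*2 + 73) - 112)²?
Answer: 58583716/4761 ≈ 12305.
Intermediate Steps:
u = -5 (u = -3 - 2 = -5)
((u + 79)/((2 - 4)*2 + 73) - 112)² = ((-5 + 79)/((2 - 4)*2 + 73) - 112)² = (74/(-2*2 + 73) - 112)² = (74/(-4 + 73) - 112)² = (74/69 - 112)² = (-7654/69)² = 58583716/4761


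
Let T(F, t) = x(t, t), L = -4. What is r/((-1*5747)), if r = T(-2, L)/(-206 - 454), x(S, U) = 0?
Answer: 0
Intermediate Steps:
T(F, t) = 0
r = 0 (r = 0/(-206 - 454) = 0/(-660) = -1/660*0 = 0)
r/((-1*5747)) = 0/((-1*5747)) = 0/(-5747) = 0*(-1/5747) = 0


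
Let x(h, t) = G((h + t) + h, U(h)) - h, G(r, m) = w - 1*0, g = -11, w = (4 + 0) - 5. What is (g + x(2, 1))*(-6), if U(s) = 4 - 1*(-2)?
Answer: 84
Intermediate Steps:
U(s) = 6 (U(s) = 4 + 2 = 6)
w = -1 (w = 4 - 5 = -1)
G(r, m) = -1 (G(r, m) = -1 - 1*0 = -1 + 0 = -1)
x(h, t) = -1 - h
(g + x(2, 1))*(-6) = (-11 + (-1 - 1*2))*(-6) = (-11 + (-1 - 2))*(-6) = (-11 - 3)*(-6) = -14*(-6) = 84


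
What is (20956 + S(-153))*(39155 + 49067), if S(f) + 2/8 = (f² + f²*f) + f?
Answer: -624146874171/2 ≈ -3.1207e+11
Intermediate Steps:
S(f) = -¼ + f + f² + f³ (S(f) = -¼ + ((f² + f²*f) + f) = -¼ + ((f² + f³) + f) = -¼ + (f + f² + f³) = -¼ + f + f² + f³)
(20956 + S(-153))*(39155 + 49067) = (20956 + (-¼ - 153 + (-153)² + (-153)³))*(39155 + 49067) = (20956 + (-¼ - 153 + 23409 - 3581577))*88222 = (20956 - 14233285/4)*88222 = -14149461/4*88222 = -624146874171/2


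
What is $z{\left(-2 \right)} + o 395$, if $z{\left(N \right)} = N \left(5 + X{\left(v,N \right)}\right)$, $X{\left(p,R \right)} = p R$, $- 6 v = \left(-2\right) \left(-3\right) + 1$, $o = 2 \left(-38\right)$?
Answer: $- \frac{90104}{3} \approx -30035.0$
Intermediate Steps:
$o = -76$
$v = - \frac{7}{6}$ ($v = - \frac{\left(-2\right) \left(-3\right) + 1}{6} = - \frac{6 + 1}{6} = \left(- \frac{1}{6}\right) 7 = - \frac{7}{6} \approx -1.1667$)
$X{\left(p,R \right)} = R p$
$z{\left(N \right)} = N \left(5 - \frac{7 N}{6}\right)$ ($z{\left(N \right)} = N \left(5 + N \left(- \frac{7}{6}\right)\right) = N \left(5 - \frac{7 N}{6}\right)$)
$z{\left(-2 \right)} + o 395 = \frac{1}{6} \left(-2\right) \left(30 - -14\right) - 30020 = \frac{1}{6} \left(-2\right) \left(30 + 14\right) - 30020 = \frac{1}{6} \left(-2\right) 44 - 30020 = - \frac{44}{3} - 30020 = - \frac{90104}{3}$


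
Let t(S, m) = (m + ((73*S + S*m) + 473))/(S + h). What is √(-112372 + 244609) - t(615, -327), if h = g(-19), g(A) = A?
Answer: 39016/149 + 3*√14693 ≈ 625.50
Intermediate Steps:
h = -19
t(S, m) = (473 + m + 73*S + S*m)/(-19 + S) (t(S, m) = (m + ((73*S + S*m) + 473))/(S - 19) = (m + (473 + 73*S + S*m))/(-19 + S) = (473 + m + 73*S + S*m)/(-19 + S))
√(-112372 + 244609) - t(615, -327) = √(-112372 + 244609) - (473 - 327 + 73*615 + 615*(-327))/(-19 + 615) = √132237 - (473 - 327 + 44895 - 201105)/596 = 3*√14693 - (-156064)/596 = 3*√14693 - 1*(-39016/149) = 3*√14693 + 39016/149 = 39016/149 + 3*√14693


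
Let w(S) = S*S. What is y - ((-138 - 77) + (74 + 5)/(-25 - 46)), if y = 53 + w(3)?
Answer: 19746/71 ≈ 278.11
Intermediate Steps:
w(S) = S²
y = 62 (y = 53 + 3² = 53 + 9 = 62)
y - ((-138 - 77) + (74 + 5)/(-25 - 46)) = 62 - ((-138 - 77) + (74 + 5)/(-25 - 46)) = 62 - (-215 + 79/(-71)) = 62 - (-215 + 79*(-1/71)) = 62 - (-215 - 79/71) = 62 - 1*(-15344/71) = 62 + 15344/71 = 19746/71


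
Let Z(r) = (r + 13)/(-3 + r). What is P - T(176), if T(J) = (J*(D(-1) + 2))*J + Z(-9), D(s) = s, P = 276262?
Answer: 735859/3 ≈ 2.4529e+5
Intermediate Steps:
Z(r) = (13 + r)/(-3 + r)
T(J) = -⅓ + J² (T(J) = (J*(-1 + 2))*J + (13 - 9)/(-3 - 9) = (J*1)*J + 4/(-12) = J*J - 1/12*4 = J² - ⅓ = -⅓ + J²)
P - T(176) = 276262 - (-⅓ + 176²) = 276262 - (-⅓ + 30976) = 276262 - 1*92927/3 = 276262 - 92927/3 = 735859/3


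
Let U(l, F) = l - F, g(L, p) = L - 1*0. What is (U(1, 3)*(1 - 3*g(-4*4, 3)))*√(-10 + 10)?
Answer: 0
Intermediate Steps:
g(L, p) = L (g(L, p) = L + 0 = L)
(U(1, 3)*(1 - 3*g(-4*4, 3)))*√(-10 + 10) = ((1 - 1*3)*(1 - (-12)*4))*√(-10 + 10) = ((1 - 3)*(1 - 3*(-16)))*√0 = -2*(1 + 48)*0 = -2*49*0 = -98*0 = 0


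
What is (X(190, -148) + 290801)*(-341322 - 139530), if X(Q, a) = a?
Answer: -139761076356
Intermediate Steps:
(X(190, -148) + 290801)*(-341322 - 139530) = (-148 + 290801)*(-341322 - 139530) = 290653*(-480852) = -139761076356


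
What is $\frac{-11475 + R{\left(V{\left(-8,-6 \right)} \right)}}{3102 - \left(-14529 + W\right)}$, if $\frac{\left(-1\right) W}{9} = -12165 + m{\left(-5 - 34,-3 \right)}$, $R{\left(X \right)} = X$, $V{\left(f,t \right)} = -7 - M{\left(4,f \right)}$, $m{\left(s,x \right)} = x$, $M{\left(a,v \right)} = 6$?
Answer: $\frac{11488}{91881} \approx 0.12503$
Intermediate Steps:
$V{\left(f,t \right)} = -13$ ($V{\left(f,t \right)} = -7 - 6 = -13$)
$W = 109512$ ($W = - 9 \left(-12165 - 3\right) = \left(-9\right) \left(-12168\right) = 109512$)
$\frac{-11475 + R{\left(V{\left(-8,-6 \right)} \right)}}{3102 - \left(-14529 + W\right)} = \frac{-11475 - 13}{3102 + \left(14529 - 109512\right)} = - \frac{11488}{3102 + \left(14529 - 109512\right)} = - \frac{11488}{3102 - 94983} = - \frac{11488}{-91881} = \left(-11488\right) \left(- \frac{1}{91881}\right) = \frac{11488}{91881}$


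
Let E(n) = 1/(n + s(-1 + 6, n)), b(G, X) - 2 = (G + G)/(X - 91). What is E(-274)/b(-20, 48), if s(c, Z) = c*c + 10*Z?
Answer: -43/376614 ≈ -0.00011418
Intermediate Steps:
b(G, X) = 2 + 2*G/(-91 + X) (b(G, X) = 2 + (G + G)/(X - 91) = 2 + (2*G)/(-91 + X) = 2 + 2*G/(-91 + X))
s(c, Z) = c² + 10*Z
E(n) = 1/(25 + 11*n) (E(n) = 1/(n + ((-1 + 6)² + 10*n)) = 1/(n + (5² + 10*n)) = 1/(n + (25 + 10*n)) = 1/(25 + 11*n))
E(-274)/b(-20, 48) = 1/((25 + 11*(-274))*((2*(-91 - 20 + 48)/(-91 + 48)))) = 1/((25 - 3014)*((2*(-63)/(-43)))) = 1/((-2989)*((2*(-1/43)*(-63)))) = -1/(2989*126/43) = -1/2989*43/126 = -43/376614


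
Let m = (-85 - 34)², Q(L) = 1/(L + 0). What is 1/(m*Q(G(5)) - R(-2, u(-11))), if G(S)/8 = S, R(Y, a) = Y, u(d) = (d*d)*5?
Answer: 40/14241 ≈ 0.0028088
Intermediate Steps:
u(d) = 5*d² (u(d) = d²*5 = 5*d²)
G(S) = 8*S
Q(L) = 1/L
m = 14161 (m = (-119)² = 14161)
1/(m*Q(G(5)) - R(-2, u(-11))) = 1/(14161/((8*5)) - 1*(-2)) = 1/(14161/40 + 2) = 1/(14241/40) = 40/14241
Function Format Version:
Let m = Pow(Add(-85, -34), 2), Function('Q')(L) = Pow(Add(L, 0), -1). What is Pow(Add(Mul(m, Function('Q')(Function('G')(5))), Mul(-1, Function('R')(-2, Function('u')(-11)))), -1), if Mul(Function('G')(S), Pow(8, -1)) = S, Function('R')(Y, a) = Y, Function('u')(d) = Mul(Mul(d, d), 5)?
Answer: Rational(40, 14241) ≈ 0.0028088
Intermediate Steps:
Function('u')(d) = Mul(5, Pow(d, 2)) (Function('u')(d) = Mul(Pow(d, 2), 5) = Mul(5, Pow(d, 2)))
Function('G')(S) = Mul(8, S)
Function('Q')(L) = Pow(L, -1)
m = 14161 (m = Pow(-119, 2) = 14161)
Pow(Add(Mul(m, Function('Q')(Function('G')(5))), Mul(-1, Function('R')(-2, Function('u')(-11)))), -1) = Pow(Add(Mul(14161, Pow(Mul(8, 5), -1)), Mul(-1, -2)), -1) = Pow(Add(Mul(14161, Pow(40, -1)), 2), -1) = Pow(Add(Mul(14161, Rational(1, 40)), 2), -1) = Pow(Add(Rational(14161, 40), 2), -1) = Pow(Rational(14241, 40), -1) = Rational(40, 14241)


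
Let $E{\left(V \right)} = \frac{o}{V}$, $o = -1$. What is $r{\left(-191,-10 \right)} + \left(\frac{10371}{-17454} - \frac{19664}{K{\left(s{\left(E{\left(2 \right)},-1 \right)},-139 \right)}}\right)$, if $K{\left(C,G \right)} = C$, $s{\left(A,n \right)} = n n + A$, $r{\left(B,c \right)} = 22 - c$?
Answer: $- \frac{228627585}{5818} \approx -39297.0$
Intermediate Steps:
$E{\left(V \right)} = - \frac{1}{V}$
$s{\left(A,n \right)} = A + n^{2}$ ($s{\left(A,n \right)} = n^{2} + A = A + n^{2}$)
$r{\left(-191,-10 \right)} + \left(\frac{10371}{-17454} - \frac{19664}{K{\left(s{\left(E{\left(2 \right)},-1 \right)},-139 \right)}}\right) = \left(22 - -10\right) + \left(\frac{10371}{-17454} - \frac{19664}{- \frac{1}{2} + \left(-1\right)^{2}}\right) = \left(22 + 10\right) + \left(10371 \left(- \frac{1}{17454}\right) - \frac{19664}{\left(-1\right) \frac{1}{2} + 1}\right) = 32 - \left(\frac{3457}{5818} + \frac{19664}{- \frac{1}{2} + 1}\right) = 32 - \left(\frac{3457}{5818} + 19664 \frac{1}{\frac{1}{2}}\right) = 32 - \frac{228813761}{5818} = - \frac{228627585}{5818}$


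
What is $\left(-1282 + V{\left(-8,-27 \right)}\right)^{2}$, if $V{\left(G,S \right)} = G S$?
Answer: $1136356$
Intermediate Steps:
$\left(-1282 + V{\left(-8,-27 \right)}\right)^{2} = \left(-1282 - -216\right)^{2} = \left(-1282 + 216\right)^{2} = \left(-1066\right)^{2} = 1136356$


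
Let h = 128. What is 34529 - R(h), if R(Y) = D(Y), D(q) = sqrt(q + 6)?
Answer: 34529 - sqrt(134) ≈ 34517.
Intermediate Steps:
D(q) = sqrt(6 + q)
R(Y) = sqrt(6 + Y)
34529 - R(h) = 34529 - sqrt(6 + 128) = 34529 - sqrt(134)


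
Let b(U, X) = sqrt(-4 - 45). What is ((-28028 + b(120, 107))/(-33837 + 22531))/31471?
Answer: 1274/16173233 - 7*I/355811126 ≈ 7.8772e-5 - 1.9673e-8*I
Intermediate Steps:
b(U, X) = 7*I (b(U, X) = sqrt(-49) = 7*I)
((-28028 + b(120, 107))/(-33837 + 22531))/31471 = ((-28028 + 7*I)/(-33837 + 22531))/31471 = ((-28028 + 7*I)/(-11306))*(1/31471) = ((-28028 + 7*I)*(-1/11306))*(1/31471) = (14014/5653 - 7*I/11306)*(1/31471) = 1274/16173233 - 7*I/355811126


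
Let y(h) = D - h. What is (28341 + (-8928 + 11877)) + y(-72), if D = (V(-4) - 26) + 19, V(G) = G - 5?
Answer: 31346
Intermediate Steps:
V(G) = -5 + G
D = -16 (D = ((-5 - 4) - 26) + 19 = (-9 - 26) + 19 = -35 + 19 = -16)
y(h) = -16 - h
(28341 + (-8928 + 11877)) + y(-72) = (28341 + (-8928 + 11877)) + (-16 - 1*(-72)) = (28341 + 2949) + (-16 + 72) = 31290 + 56 = 31346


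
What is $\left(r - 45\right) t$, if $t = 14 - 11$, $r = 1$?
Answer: $-132$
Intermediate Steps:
$t = 3$
$\left(r - 45\right) t = \left(1 - 45\right) 3 = \left(-44\right) 3 = -132$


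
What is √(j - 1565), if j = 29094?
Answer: √27529 ≈ 165.92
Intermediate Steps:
√(j - 1565) = √(29094 - 1565) = √27529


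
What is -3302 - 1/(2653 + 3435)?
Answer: -20102577/6088 ≈ -3302.0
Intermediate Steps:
-3302 - 1/(2653 + 3435) = -3302 - 1/6088 = -20102577/6088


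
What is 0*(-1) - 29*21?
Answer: -609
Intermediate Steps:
0*(-1) - 29*21 = 0 - 609 = -609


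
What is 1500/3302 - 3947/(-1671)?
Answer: 7769747/2758821 ≈ 2.8163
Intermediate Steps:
1500/3302 - 3947/(-1671) = 1500*(1/3302) - 3947*(-1/1671) = 750/1651 + 3947/1671 = 7769747/2758821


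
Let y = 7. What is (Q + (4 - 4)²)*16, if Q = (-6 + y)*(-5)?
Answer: -80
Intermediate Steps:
Q = -5 (Q = (-6 + 7)*(-5) = 1*(-5) = -5)
(Q + (4 - 4)²)*16 = (-5 + (4 - 4)²)*16 = (-5 + 0²)*16 = (-5 + 0)*16 = -5*16 = -80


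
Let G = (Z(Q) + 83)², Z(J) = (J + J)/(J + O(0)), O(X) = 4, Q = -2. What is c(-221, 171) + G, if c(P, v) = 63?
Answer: 6624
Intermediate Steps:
Z(J) = 2*J/(4 + J) (Z(J) = (J + J)/(J + 4) = (2*J)/(4 + J) = 2*J/(4 + J))
G = 6561 (G = (2*(-2)/(4 - 2) + 83)² = (2*(-2)/2 + 83)² = (2*(-2)*(½) + 83)² = (-2 + 83)² = 81² = 6561)
c(-221, 171) + G = 63 + 6561 = 6624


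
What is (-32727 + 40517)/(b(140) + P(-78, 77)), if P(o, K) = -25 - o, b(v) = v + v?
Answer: 7790/333 ≈ 23.393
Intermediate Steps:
b(v) = 2*v
(-32727 + 40517)/(b(140) + P(-78, 77)) = (-32727 + 40517)/(2*140 + (-25 - 1*(-78))) = 7790/(280 + (-25 + 78)) = 7790/(280 + 53) = 7790/333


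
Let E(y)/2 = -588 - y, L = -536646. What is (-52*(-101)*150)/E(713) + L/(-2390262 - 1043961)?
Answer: -2605091066/8608717 ≈ -302.61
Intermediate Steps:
E(y) = -1176 - 2*y (E(y) = 2*(-588 - y) = -1176 - 2*y)
(-52*(-101)*150)/E(713) + L/(-2390262 - 1043961) = (-52*(-101)*150)/(-1176 - 2*713) - 536646/(-2390262 - 1043961) = (5252*150)/(-1176 - 1426) - 536646/(-3434223) = 787800/(-2602) - 536646*(-1/3434223) = 787800*(-1/2602) + 1034/6617 = -393900/1301 + 1034/6617 = -2605091066/8608717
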